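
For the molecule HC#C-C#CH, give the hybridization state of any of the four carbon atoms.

sp

Every carbon is part of a C≡C triple bond: two σ regions → sp.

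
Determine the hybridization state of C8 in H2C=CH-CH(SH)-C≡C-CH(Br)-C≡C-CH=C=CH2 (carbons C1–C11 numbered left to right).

sp

C8 is sp: 2 σ bonds, plus two π bonds, 2 electron-density regions.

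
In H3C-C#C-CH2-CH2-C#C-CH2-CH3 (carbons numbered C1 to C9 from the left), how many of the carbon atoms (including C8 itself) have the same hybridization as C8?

C8 is sp3 (only σ bonds).
C1: sp3 ✓
C2: sp
C3: sp
C4: sp3 ✓
C5: sp3 ✓
C6: sp
C7: sp
C8: sp3 ✓
C9: sp3 ✓
5 carbons are sp3.

5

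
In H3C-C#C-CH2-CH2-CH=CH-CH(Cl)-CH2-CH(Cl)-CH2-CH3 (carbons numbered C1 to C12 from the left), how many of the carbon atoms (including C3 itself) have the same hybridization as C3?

2

C3 is sp (two π bonds).
C1: sp3
C2: sp ✓
C3: sp ✓
C4: sp3
C5: sp3
C6: sp2
C7: sp2
C8: sp3
C9: sp3
C10: sp3
C11: sp3
C12: sp3
2 carbons are sp.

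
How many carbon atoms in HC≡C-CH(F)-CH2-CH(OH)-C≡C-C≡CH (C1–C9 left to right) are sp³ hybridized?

C1: sp
C2: sp
C3: sp3 ✓
C4: sp3 ✓
C5: sp3 ✓
C6: sp
C7: sp
C8: sp
C9: sp
C3, C4, C5 → 3 sp3 carbons.

3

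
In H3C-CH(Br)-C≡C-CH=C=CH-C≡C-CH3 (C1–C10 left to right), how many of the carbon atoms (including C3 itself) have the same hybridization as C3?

C3 is sp (two π bonds).
C1: sp3
C2: sp3
C3: sp ✓
C4: sp ✓
C5: sp2
C6: sp ✓
C7: sp2
C8: sp ✓
C9: sp ✓
C10: sp3
5 carbons are sp.

5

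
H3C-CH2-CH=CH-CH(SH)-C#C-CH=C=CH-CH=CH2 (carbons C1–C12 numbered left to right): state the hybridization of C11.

sp^2

C11 carries 3 σ bonds, plus one π bond, giving a steric number of 3, so it is sp2.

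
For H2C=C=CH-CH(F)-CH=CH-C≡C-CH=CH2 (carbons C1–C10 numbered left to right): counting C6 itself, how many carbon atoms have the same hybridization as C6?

6

C6 is sp2 (one π bond).
C1: sp2 ✓
C2: sp
C3: sp2 ✓
C4: sp3
C5: sp2 ✓
C6: sp2 ✓
C7: sp
C8: sp
C9: sp2 ✓
C10: sp2 ✓
6 carbons are sp2.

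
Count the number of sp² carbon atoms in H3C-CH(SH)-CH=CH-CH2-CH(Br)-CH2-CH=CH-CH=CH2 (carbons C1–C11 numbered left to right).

6

C1: sp3
C2: sp3
C3: sp2 ✓
C4: sp2 ✓
C5: sp3
C6: sp3
C7: sp3
C8: sp2 ✓
C9: sp2 ✓
C10: sp2 ✓
C11: sp2 ✓
C3, C4, C8, C9, C10, C11 → 6 sp2 carbons.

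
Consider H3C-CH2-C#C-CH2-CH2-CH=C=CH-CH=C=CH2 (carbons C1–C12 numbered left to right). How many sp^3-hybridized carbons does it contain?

C1: sp3 ✓
C2: sp3 ✓
C3: sp
C4: sp
C5: sp3 ✓
C6: sp3 ✓
C7: sp2
C8: sp
C9: sp2
C10: sp2
C11: sp
C12: sp2
C1, C2, C5, C6 → 4 sp3 carbons.

4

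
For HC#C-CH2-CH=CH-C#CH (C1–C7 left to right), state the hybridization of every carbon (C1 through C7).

C1: 2 σ bonds, plus two π bonds; 2 regions of electron density → sp.
C2 — 2 σ bonds, plus two π bonds. Steric number 2, so sp.
C3 — 4 σ bonds. Steric number 4, so sp3.
C4 (3 σ bonds, plus one π bond) has steric number 3: sp2.
C5 (3 σ bonds, plus one π bond) has steric number 3: sp2.
C6 — 2 σ bonds, plus two π bonds. Steric number 2, so sp.
C7: 2 σ bonds, plus two π bonds — 2 electron domains, sp.

C1 sp, C2 sp, C3 sp3, C4 sp2, C5 sp2, C6 sp, C7 sp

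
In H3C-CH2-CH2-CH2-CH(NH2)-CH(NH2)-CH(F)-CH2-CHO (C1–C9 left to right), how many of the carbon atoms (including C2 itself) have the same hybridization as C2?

C2 is sp3 (only σ bonds).
C1: sp3 ✓
C2: sp3 ✓
C3: sp3 ✓
C4: sp3 ✓
C5: sp3 ✓
C6: sp3 ✓
C7: sp3 ✓
C8: sp3 ✓
C9: sp2
8 carbons are sp3.

8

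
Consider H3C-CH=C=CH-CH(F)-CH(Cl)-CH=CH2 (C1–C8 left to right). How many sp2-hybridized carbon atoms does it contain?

4

C1: sp3
C2: sp2 ✓
C3: sp
C4: sp2 ✓
C5: sp3
C6: sp3
C7: sp2 ✓
C8: sp2 ✓
C2, C4, C7, C8 → 4 sp2 carbons.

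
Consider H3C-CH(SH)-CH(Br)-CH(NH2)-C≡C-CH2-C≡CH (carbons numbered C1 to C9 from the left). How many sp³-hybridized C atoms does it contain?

5

C1: sp3 ✓
C2: sp3 ✓
C3: sp3 ✓
C4: sp3 ✓
C5: sp
C6: sp
C7: sp3 ✓
C8: sp
C9: sp
C1, C2, C3, C4, C7 → 5 sp3 carbons.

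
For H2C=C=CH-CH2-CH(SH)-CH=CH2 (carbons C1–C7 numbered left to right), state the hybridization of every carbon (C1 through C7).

C1 sp2, C2 sp, C3 sp2, C4 sp3, C5 sp3, C6 sp2, C7 sp2

C1: 3 σ bonds, plus one π bond — 3 electron domains, sp2.
C2 (2 σ bonds, plus two π bonds) has steric number 2: sp.
C3: 3 σ bonds, plus one π bond — 3 electron domains, sp2.
C4: 4 σ bonds — 4 electron domains, sp3.
C5: 4 σ bonds — 4 electron domains, sp3.
C6 — 3 σ bonds, plus one π bond. Steric number 3, so sp2.
C7 (3 σ bonds, plus one π bond) has steric number 3: sp2.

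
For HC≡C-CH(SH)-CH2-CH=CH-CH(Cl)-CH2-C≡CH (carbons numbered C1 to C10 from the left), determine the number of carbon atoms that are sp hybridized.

4

C1: sp ✓
C2: sp ✓
C3: sp3
C4: sp3
C5: sp2
C6: sp2
C7: sp3
C8: sp3
C9: sp ✓
C10: sp ✓
C1, C2, C9, C10 → 4 sp carbons.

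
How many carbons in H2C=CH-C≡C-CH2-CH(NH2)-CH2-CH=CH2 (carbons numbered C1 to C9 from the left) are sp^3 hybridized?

C1: sp2
C2: sp2
C3: sp
C4: sp
C5: sp3 ✓
C6: sp3 ✓
C7: sp3 ✓
C8: sp2
C9: sp2
C5, C6, C7 → 3 sp3 carbons.

3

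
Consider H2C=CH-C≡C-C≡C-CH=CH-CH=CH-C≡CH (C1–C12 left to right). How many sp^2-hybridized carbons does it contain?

C1: sp2 ✓
C2: sp2 ✓
C3: sp
C4: sp
C5: sp
C6: sp
C7: sp2 ✓
C8: sp2 ✓
C9: sp2 ✓
C10: sp2 ✓
C11: sp
C12: sp
C1, C2, C7, C8, C9, C10 → 6 sp2 carbons.

6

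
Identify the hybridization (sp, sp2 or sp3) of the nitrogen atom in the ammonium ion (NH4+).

Four σ bonds, no lone pair → sp3, tetrahedral.

sp3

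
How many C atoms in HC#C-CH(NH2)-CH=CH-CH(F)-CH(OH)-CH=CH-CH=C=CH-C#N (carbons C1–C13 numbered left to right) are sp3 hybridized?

3

C1: sp
C2: sp
C3: sp3 ✓
C4: sp2
C5: sp2
C6: sp3 ✓
C7: sp3 ✓
C8: sp2
C9: sp2
C10: sp2
C11: sp
C12: sp2
C13: sp
C3, C6, C7 → 3 sp3 carbons.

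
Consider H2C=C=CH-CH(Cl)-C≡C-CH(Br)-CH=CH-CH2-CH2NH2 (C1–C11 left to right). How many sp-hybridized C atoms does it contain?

3

C1: sp2
C2: sp ✓
C3: sp2
C4: sp3
C5: sp ✓
C6: sp ✓
C7: sp3
C8: sp2
C9: sp2
C10: sp3
C11: sp3
C2, C5, C6 → 3 sp carbons.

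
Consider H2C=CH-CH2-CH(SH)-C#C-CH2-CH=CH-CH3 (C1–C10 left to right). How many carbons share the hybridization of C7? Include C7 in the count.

4

C7 is sp3 (only σ bonds).
C1: sp2
C2: sp2
C3: sp3 ✓
C4: sp3 ✓
C5: sp
C6: sp
C7: sp3 ✓
C8: sp2
C9: sp2
C10: sp3 ✓
4 carbons are sp3.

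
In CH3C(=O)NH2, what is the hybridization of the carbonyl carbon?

The carbonyl carbon (3 σ bonds, plus one π bond) has steric number 3: sp2.

sp²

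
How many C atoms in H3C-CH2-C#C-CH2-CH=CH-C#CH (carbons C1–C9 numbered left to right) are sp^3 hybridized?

3

C1: sp3 ✓
C2: sp3 ✓
C3: sp
C4: sp
C5: sp3 ✓
C6: sp2
C7: sp2
C8: sp
C9: sp
C1, C2, C5 → 3 sp3 carbons.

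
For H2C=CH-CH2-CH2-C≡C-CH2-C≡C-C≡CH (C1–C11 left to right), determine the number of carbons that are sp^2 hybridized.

C1: sp2 ✓
C2: sp2 ✓
C3: sp3
C4: sp3
C5: sp
C6: sp
C7: sp3
C8: sp
C9: sp
C10: sp
C11: sp
C1, C2 → 2 sp2 carbons.

2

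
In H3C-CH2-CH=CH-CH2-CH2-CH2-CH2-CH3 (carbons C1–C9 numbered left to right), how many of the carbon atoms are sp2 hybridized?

2

C1: sp3
C2: sp3
C3: sp2 ✓
C4: sp2 ✓
C5: sp3
C6: sp3
C7: sp3
C8: sp3
C9: sp3
C3, C4 → 2 sp2 carbons.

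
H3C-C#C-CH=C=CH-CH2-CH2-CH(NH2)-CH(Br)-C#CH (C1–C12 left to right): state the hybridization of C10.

sp^3

C10 carries 4 σ bonds, giving a steric number of 4, so it is sp3.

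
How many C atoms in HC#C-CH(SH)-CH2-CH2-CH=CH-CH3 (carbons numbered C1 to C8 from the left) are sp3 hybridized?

C1: sp
C2: sp
C3: sp3 ✓
C4: sp3 ✓
C5: sp3 ✓
C6: sp2
C7: sp2
C8: sp3 ✓
C3, C4, C5, C8 → 4 sp3 carbons.

4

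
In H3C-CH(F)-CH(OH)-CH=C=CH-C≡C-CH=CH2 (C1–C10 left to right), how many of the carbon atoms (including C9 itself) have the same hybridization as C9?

4

C9 is sp2 (one π bond).
C1: sp3
C2: sp3
C3: sp3
C4: sp2 ✓
C5: sp
C6: sp2 ✓
C7: sp
C8: sp
C9: sp2 ✓
C10: sp2 ✓
4 carbons are sp2.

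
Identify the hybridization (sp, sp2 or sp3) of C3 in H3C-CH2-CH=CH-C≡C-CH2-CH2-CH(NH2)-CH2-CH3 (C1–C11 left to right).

C3 carries 3 σ bonds, plus one π bond, giving a steric number of 3, so it is sp2.

sp²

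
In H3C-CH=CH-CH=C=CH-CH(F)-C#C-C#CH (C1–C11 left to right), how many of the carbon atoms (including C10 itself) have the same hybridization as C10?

5

C10 is sp (two π bonds).
C1: sp3
C2: sp2
C3: sp2
C4: sp2
C5: sp ✓
C6: sp2
C7: sp3
C8: sp ✓
C9: sp ✓
C10: sp ✓
C11: sp ✓
5 carbons are sp.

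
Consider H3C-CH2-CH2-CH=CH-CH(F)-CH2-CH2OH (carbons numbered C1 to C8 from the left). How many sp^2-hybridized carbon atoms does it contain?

C1: sp3
C2: sp3
C3: sp3
C4: sp2 ✓
C5: sp2 ✓
C6: sp3
C7: sp3
C8: sp3
C4, C5 → 2 sp2 carbons.

2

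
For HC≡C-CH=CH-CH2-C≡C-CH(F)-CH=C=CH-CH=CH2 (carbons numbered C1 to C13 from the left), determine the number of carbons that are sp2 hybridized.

6

C1: sp
C2: sp
C3: sp2 ✓
C4: sp2 ✓
C5: sp3
C6: sp
C7: sp
C8: sp3
C9: sp2 ✓
C10: sp
C11: sp2 ✓
C12: sp2 ✓
C13: sp2 ✓
C3, C4, C9, C11, C12, C13 → 6 sp2 carbons.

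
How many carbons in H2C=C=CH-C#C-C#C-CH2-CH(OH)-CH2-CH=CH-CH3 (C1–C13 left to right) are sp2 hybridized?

4

C1: sp2 ✓
C2: sp
C3: sp2 ✓
C4: sp
C5: sp
C6: sp
C7: sp
C8: sp3
C9: sp3
C10: sp3
C11: sp2 ✓
C12: sp2 ✓
C13: sp3
C1, C3, C11, C12 → 4 sp2 carbons.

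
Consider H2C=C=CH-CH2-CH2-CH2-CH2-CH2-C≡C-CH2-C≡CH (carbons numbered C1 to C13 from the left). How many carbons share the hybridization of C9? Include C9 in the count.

C9 is sp (two π bonds).
C1: sp2
C2: sp ✓
C3: sp2
C4: sp3
C5: sp3
C6: sp3
C7: sp3
C8: sp3
C9: sp ✓
C10: sp ✓
C11: sp3
C12: sp ✓
C13: sp ✓
5 carbons are sp.

5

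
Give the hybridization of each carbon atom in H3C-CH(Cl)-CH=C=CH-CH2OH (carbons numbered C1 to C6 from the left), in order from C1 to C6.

C1 sp3, C2 sp3, C3 sp2, C4 sp, C5 sp2, C6 sp3

C1 — 4 σ bonds. Steric number 4, so sp3.
C2 has 4 σ bonds: steric number 4 → sp3.
C3: 3 σ bonds, plus one π bond; 3 regions of electron density → sp2.
C4 carries 2 σ bonds, plus two π bonds, giving a steric number of 2, so it is sp.
C5 has 3 σ bonds, plus one π bond: steric number 3 → sp2.
C6 has 4 σ bonds: steric number 4 → sp3.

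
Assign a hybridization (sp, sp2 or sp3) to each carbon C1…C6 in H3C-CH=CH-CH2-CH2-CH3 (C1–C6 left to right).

C1: 4 σ bonds; 4 regions of electron density → sp3.
C2 carries 3 σ bonds, plus one π bond, giving a steric number of 3, so it is sp2.
C3 (3 σ bonds, plus one π bond) has steric number 3: sp2.
C4 is sp3: 4 σ bonds, 4 electron-density regions.
C5 has 4 σ bonds: steric number 4 → sp3.
C6: 4 σ bonds — 4 electron domains, sp3.

C1 sp3, C2 sp2, C3 sp2, C4 sp3, C5 sp3, C6 sp3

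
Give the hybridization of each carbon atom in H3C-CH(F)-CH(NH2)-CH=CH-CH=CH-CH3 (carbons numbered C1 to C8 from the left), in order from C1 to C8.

C1 carries 4 σ bonds, giving a steric number of 4, so it is sp3.
C2 has 4 σ bonds: steric number 4 → sp3.
C3 carries 4 σ bonds, giving a steric number of 4, so it is sp3.
C4 has 3 σ bonds, plus one π bond: steric number 3 → sp2.
C5 is sp2: 3 σ bonds, plus one π bond, 3 electron-density regions.
C6 — 3 σ bonds, plus one π bond. Steric number 3, so sp2.
C7 has 3 σ bonds, plus one π bond: steric number 3 → sp2.
C8 carries 4 σ bonds, giving a steric number of 4, so it is sp3.

C1 sp3, C2 sp3, C3 sp3, C4 sp2, C5 sp2, C6 sp2, C7 sp2, C8 sp3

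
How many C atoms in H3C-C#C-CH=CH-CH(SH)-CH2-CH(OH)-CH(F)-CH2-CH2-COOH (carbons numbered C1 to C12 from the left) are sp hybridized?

2

C1: sp3
C2: sp ✓
C3: sp ✓
C4: sp2
C5: sp2
C6: sp3
C7: sp3
C8: sp3
C9: sp3
C10: sp3
C11: sp3
C12: sp2
C2, C3 → 2 sp carbons.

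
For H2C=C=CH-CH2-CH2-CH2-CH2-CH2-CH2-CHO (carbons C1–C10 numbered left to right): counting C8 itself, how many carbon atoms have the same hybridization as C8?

6

C8 is sp3 (only σ bonds).
C1: sp2
C2: sp
C3: sp2
C4: sp3 ✓
C5: sp3 ✓
C6: sp3 ✓
C7: sp3 ✓
C8: sp3 ✓
C9: sp3 ✓
C10: sp2
6 carbons are sp3.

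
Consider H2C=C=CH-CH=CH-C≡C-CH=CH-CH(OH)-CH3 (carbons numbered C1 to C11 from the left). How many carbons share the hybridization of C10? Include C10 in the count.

C10 is sp3 (only σ bonds).
C1: sp2
C2: sp
C3: sp2
C4: sp2
C5: sp2
C6: sp
C7: sp
C8: sp2
C9: sp2
C10: sp3 ✓
C11: sp3 ✓
2 carbons are sp3.

2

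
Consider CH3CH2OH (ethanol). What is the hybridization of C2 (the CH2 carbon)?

sp^3

C2 (the CH2 carbon): 4 σ bonds — 4 electron domains, sp3.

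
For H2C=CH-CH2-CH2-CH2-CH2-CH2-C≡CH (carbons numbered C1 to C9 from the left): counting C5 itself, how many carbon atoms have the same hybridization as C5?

5

C5 is sp3 (only σ bonds).
C1: sp2
C2: sp2
C3: sp3 ✓
C4: sp3 ✓
C5: sp3 ✓
C6: sp3 ✓
C7: sp3 ✓
C8: sp
C9: sp
5 carbons are sp3.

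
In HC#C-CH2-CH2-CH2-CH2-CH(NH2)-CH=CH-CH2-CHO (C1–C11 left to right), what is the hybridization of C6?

C6 — 4 σ bonds. Steric number 4, so sp3.

sp^3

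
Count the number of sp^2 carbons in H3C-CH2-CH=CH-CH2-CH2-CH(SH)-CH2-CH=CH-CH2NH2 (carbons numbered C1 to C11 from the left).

C1: sp3
C2: sp3
C3: sp2 ✓
C4: sp2 ✓
C5: sp3
C6: sp3
C7: sp3
C8: sp3
C9: sp2 ✓
C10: sp2 ✓
C11: sp3
C3, C4, C9, C10 → 4 sp2 carbons.

4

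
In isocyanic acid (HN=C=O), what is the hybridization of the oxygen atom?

sp^2

The oxygen atom is sp2: 1 σ bond and 2 lone pairs, plus one π bond, 3 electron-density regions.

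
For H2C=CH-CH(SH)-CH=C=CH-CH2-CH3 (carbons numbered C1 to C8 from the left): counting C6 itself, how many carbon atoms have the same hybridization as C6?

C6 is sp2 (one π bond).
C1: sp2 ✓
C2: sp2 ✓
C3: sp3
C4: sp2 ✓
C5: sp
C6: sp2 ✓
C7: sp3
C8: sp3
4 carbons are sp2.

4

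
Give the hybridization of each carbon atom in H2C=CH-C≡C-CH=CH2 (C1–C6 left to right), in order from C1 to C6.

C1 sp2, C2 sp2, C3 sp, C4 sp, C5 sp2, C6 sp2

C1: 3 σ bonds, plus one π bond — 3 electron domains, sp2.
C2 has 3 σ bonds, plus one π bond: steric number 3 → sp2.
C3 is sp: 2 σ bonds, plus two π bonds, 2 electron-density regions.
C4 is sp: 2 σ bonds, plus two π bonds, 2 electron-density regions.
C5 (3 σ bonds, plus one π bond) has steric number 3: sp2.
C6 (3 σ bonds, plus one π bond) has steric number 3: sp2.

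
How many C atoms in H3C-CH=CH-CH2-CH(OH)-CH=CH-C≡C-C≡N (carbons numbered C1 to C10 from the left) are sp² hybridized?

4

C1: sp3
C2: sp2 ✓
C3: sp2 ✓
C4: sp3
C5: sp3
C6: sp2 ✓
C7: sp2 ✓
C8: sp
C9: sp
C10: sp
C2, C3, C6, C7 → 4 sp2 carbons.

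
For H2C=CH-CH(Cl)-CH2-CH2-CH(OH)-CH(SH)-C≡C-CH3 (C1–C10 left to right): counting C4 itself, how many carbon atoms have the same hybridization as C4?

6

C4 is sp3 (only σ bonds).
C1: sp2
C2: sp2
C3: sp3 ✓
C4: sp3 ✓
C5: sp3 ✓
C6: sp3 ✓
C7: sp3 ✓
C8: sp
C9: sp
C10: sp3 ✓
6 carbons are sp3.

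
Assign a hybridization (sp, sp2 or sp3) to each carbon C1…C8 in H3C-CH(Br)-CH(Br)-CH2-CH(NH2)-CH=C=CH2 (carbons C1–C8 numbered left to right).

C1 sp3, C2 sp3, C3 sp3, C4 sp3, C5 sp3, C6 sp2, C7 sp, C8 sp2

C1 (4 σ bonds) has steric number 4: sp3.
C2 is sp3: 4 σ bonds, 4 electron-density regions.
C3: 4 σ bonds; 4 regions of electron density → sp3.
C4 is sp3: 4 σ bonds, 4 electron-density regions.
C5 — 4 σ bonds. Steric number 4, so sp3.
C6 has 3 σ bonds, plus one π bond: steric number 3 → sp2.
C7 is sp: 2 σ bonds, plus two π bonds, 2 electron-density regions.
C8 (3 σ bonds, plus one π bond) has steric number 3: sp2.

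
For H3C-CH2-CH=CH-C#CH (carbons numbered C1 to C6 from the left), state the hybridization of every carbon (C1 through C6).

C1 sp3, C2 sp3, C3 sp2, C4 sp2, C5 sp, C6 sp

C1 — 4 σ bonds. Steric number 4, so sp3.
C2 — 4 σ bonds. Steric number 4, so sp3.
C3 has 3 σ bonds, plus one π bond: steric number 3 → sp2.
C4 carries 3 σ bonds, plus one π bond, giving a steric number of 3, so it is sp2.
C5 (2 σ bonds, plus two π bonds) has steric number 2: sp.
C6 is sp: 2 σ bonds, plus two π bonds, 2 electron-density regions.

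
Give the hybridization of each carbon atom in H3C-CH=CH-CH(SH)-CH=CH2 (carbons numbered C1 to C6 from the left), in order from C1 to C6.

C1: 4 σ bonds — 4 electron domains, sp3.
C2 — 3 σ bonds, plus one π bond. Steric number 3, so sp2.
C3 is sp2: 3 σ bonds, plus one π bond, 3 electron-density regions.
C4 (4 σ bonds) has steric number 4: sp3.
C5 is sp2: 3 σ bonds, plus one π bond, 3 electron-density regions.
C6 carries 3 σ bonds, plus one π bond, giving a steric number of 3, so it is sp2.

C1 sp3, C2 sp2, C3 sp2, C4 sp3, C5 sp2, C6 sp2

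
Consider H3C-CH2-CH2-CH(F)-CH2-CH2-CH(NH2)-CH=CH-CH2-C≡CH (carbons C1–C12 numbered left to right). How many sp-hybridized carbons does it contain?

2

C1: sp3
C2: sp3
C3: sp3
C4: sp3
C5: sp3
C6: sp3
C7: sp3
C8: sp2
C9: sp2
C10: sp3
C11: sp ✓
C12: sp ✓
C11, C12 → 2 sp carbons.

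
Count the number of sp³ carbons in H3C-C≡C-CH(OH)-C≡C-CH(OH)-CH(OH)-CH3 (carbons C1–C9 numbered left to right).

C1: sp3 ✓
C2: sp
C3: sp
C4: sp3 ✓
C5: sp
C6: sp
C7: sp3 ✓
C8: sp3 ✓
C9: sp3 ✓
C1, C4, C7, C8, C9 → 5 sp3 carbons.

5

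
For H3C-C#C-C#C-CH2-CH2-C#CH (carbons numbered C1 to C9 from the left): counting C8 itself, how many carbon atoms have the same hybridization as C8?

C8 is sp (two π bonds).
C1: sp3
C2: sp ✓
C3: sp ✓
C4: sp ✓
C5: sp ✓
C6: sp3
C7: sp3
C8: sp ✓
C9: sp ✓
6 carbons are sp.

6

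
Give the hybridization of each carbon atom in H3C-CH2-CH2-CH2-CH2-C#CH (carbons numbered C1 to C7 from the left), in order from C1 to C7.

C1 has 4 σ bonds: steric number 4 → sp3.
C2: 4 σ bonds — 4 electron domains, sp3.
C3: 4 σ bonds — 4 electron domains, sp3.
C4 carries 4 σ bonds, giving a steric number of 4, so it is sp3.
C5 has 4 σ bonds: steric number 4 → sp3.
C6: 2 σ bonds, plus two π bonds — 2 electron domains, sp.
C7: 2 σ bonds, plus two π bonds — 2 electron domains, sp.

C1 sp3, C2 sp3, C3 sp3, C4 sp3, C5 sp3, C6 sp, C7 sp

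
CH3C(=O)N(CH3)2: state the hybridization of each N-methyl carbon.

Each N-methyl carbon: 4 σ bonds; 4 regions of electron density → sp3.

sp3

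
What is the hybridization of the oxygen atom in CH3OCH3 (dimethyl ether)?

sp3

Two σ bonds + two lone pairs = steric number 4 → sp3.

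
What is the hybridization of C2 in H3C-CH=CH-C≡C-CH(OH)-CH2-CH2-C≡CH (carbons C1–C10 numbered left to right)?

C2 has 3 σ bonds, plus one π bond: steric number 3 → sp2.

sp2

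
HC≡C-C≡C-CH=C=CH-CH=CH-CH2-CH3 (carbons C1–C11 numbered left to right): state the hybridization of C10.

C10 — 4 σ bonds. Steric number 4, so sp3.

sp³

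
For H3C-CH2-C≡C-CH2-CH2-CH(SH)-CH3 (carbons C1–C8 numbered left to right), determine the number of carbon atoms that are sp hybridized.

2

C1: sp3
C2: sp3
C3: sp ✓
C4: sp ✓
C5: sp3
C6: sp3
C7: sp3
C8: sp3
C3, C4 → 2 sp carbons.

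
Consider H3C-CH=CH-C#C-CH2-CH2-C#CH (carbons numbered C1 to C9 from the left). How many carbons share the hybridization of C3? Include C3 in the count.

C3 is sp2 (one π bond).
C1: sp3
C2: sp2 ✓
C3: sp2 ✓
C4: sp
C5: sp
C6: sp3
C7: sp3
C8: sp
C9: sp
2 carbons are sp2.

2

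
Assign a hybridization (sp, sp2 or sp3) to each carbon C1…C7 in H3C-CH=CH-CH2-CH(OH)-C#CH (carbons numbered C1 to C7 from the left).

C1 sp3, C2 sp2, C3 sp2, C4 sp3, C5 sp3, C6 sp, C7 sp

C1 (4 σ bonds) has steric number 4: sp3.
C2: 3 σ bonds, plus one π bond — 3 electron domains, sp2.
C3 (3 σ bonds, plus one π bond) has steric number 3: sp2.
C4 has 4 σ bonds: steric number 4 → sp3.
C5: 4 σ bonds — 4 electron domains, sp3.
C6 — 2 σ bonds, plus two π bonds. Steric number 2, so sp.
C7 — 2 σ bonds, plus two π bonds. Steric number 2, so sp.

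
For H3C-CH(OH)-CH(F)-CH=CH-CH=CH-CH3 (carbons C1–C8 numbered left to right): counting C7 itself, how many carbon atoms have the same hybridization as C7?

4

C7 is sp2 (one π bond).
C1: sp3
C2: sp3
C3: sp3
C4: sp2 ✓
C5: sp2 ✓
C6: sp2 ✓
C7: sp2 ✓
C8: sp3
4 carbons are sp2.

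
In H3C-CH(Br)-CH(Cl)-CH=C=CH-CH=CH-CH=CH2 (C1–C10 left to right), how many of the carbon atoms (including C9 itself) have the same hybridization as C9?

6

C9 is sp2 (one π bond).
C1: sp3
C2: sp3
C3: sp3
C4: sp2 ✓
C5: sp
C6: sp2 ✓
C7: sp2 ✓
C8: sp2 ✓
C9: sp2 ✓
C10: sp2 ✓
6 carbons are sp2.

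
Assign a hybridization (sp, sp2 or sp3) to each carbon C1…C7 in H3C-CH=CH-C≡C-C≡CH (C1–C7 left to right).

C1 has 4 σ bonds: steric number 4 → sp3.
C2 is sp2: 3 σ bonds, plus one π bond, 3 electron-density regions.
C3 has 3 σ bonds, plus one π bond: steric number 3 → sp2.
C4 has 2 σ bonds, plus two π bonds: steric number 2 → sp.
C5: 2 σ bonds, plus two π bonds; 2 regions of electron density → sp.
C6 (2 σ bonds, plus two π bonds) has steric number 2: sp.
C7: 2 σ bonds, plus two π bonds; 2 regions of electron density → sp.

C1 sp3, C2 sp2, C3 sp2, C4 sp, C5 sp, C6 sp, C7 sp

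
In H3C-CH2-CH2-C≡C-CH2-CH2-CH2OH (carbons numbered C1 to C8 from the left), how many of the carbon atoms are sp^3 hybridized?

C1: sp3 ✓
C2: sp3 ✓
C3: sp3 ✓
C4: sp
C5: sp
C6: sp3 ✓
C7: sp3 ✓
C8: sp3 ✓
C1, C2, C3, C6, C7, C8 → 6 sp3 carbons.

6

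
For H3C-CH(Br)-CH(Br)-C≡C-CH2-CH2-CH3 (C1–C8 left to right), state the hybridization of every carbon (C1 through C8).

C1 (4 σ bonds) has steric number 4: sp3.
C2 — 4 σ bonds. Steric number 4, so sp3.
C3 — 4 σ bonds. Steric number 4, so sp3.
C4 (2 σ bonds, plus two π bonds) has steric number 2: sp.
C5: 2 σ bonds, plus two π bonds — 2 electron domains, sp.
C6 carries 4 σ bonds, giving a steric number of 4, so it is sp3.
C7 has 4 σ bonds: steric number 4 → sp3.
C8 is sp3: 4 σ bonds, 4 electron-density regions.

C1 sp3, C2 sp3, C3 sp3, C4 sp, C5 sp, C6 sp3, C7 sp3, C8 sp3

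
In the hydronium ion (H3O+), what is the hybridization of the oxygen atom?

Three σ bonds + one lone pair = steric number 4 → sp3.

sp^3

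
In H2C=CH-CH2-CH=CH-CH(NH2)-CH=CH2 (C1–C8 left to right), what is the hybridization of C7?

C7 — 3 σ bonds, plus one π bond. Steric number 3, so sp2.

sp2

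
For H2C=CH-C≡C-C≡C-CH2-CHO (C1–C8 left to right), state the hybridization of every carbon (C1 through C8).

C1 sp2, C2 sp2, C3 sp, C4 sp, C5 sp, C6 sp, C7 sp3, C8 sp2

C1 carries 3 σ bonds, plus one π bond, giving a steric number of 3, so it is sp2.
C2 (3 σ bonds, plus one π bond) has steric number 3: sp2.
C3 is sp: 2 σ bonds, plus two π bonds, 2 electron-density regions.
C4 carries 2 σ bonds, plus two π bonds, giving a steric number of 2, so it is sp.
C5 is sp: 2 σ bonds, plus two π bonds, 2 electron-density regions.
C6 carries 2 σ bonds, plus two π bonds, giving a steric number of 2, so it is sp.
C7: 4 σ bonds — 4 electron domains, sp3.
C8: 3 σ bonds, plus one π bond; 3 regions of electron density → sp2.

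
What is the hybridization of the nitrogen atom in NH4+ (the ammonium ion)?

sp3

Four σ bonds, no lone pair → sp3, tetrahedral.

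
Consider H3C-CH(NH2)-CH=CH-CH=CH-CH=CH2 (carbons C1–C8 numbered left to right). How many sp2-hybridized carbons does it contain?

C1: sp3
C2: sp3
C3: sp2 ✓
C4: sp2 ✓
C5: sp2 ✓
C6: sp2 ✓
C7: sp2 ✓
C8: sp2 ✓
C3, C4, C5, C6, C7, C8 → 6 sp2 carbons.

6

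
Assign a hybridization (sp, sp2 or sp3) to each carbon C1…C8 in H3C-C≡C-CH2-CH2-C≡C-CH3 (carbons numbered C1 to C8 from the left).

C1 carries 4 σ bonds, giving a steric number of 4, so it is sp3.
C2 is sp: 2 σ bonds, plus two π bonds, 2 electron-density regions.
C3: 2 σ bonds, plus two π bonds — 2 electron domains, sp.
C4 (4 σ bonds) has steric number 4: sp3.
C5 has 4 σ bonds: steric number 4 → sp3.
C6 — 2 σ bonds, plus two π bonds. Steric number 2, so sp.
C7 is sp: 2 σ bonds, plus two π bonds, 2 electron-density regions.
C8: 4 σ bonds — 4 electron domains, sp3.

C1 sp3, C2 sp, C3 sp, C4 sp3, C5 sp3, C6 sp, C7 sp, C8 sp3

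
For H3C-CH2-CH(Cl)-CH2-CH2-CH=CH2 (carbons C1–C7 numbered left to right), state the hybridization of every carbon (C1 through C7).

C1 sp3, C2 sp3, C3 sp3, C4 sp3, C5 sp3, C6 sp2, C7 sp2

C1: 4 σ bonds; 4 regions of electron density → sp3.
C2: 4 σ bonds — 4 electron domains, sp3.
C3: 4 σ bonds; 4 regions of electron density → sp3.
C4 — 4 σ bonds. Steric number 4, so sp3.
C5 is sp3: 4 σ bonds, 4 electron-density regions.
C6: 3 σ bonds, plus one π bond — 3 electron domains, sp2.
C7 carries 3 σ bonds, plus one π bond, giving a steric number of 3, so it is sp2.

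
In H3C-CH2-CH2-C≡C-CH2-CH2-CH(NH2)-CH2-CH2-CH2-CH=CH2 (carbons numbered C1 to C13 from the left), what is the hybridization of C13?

sp2

C13: 3 σ bonds, plus one π bond — 3 electron domains, sp2.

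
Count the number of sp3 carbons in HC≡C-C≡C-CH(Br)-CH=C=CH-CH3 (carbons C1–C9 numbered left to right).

2

C1: sp
C2: sp
C3: sp
C4: sp
C5: sp3 ✓
C6: sp2
C7: sp
C8: sp2
C9: sp3 ✓
C5, C9 → 2 sp3 carbons.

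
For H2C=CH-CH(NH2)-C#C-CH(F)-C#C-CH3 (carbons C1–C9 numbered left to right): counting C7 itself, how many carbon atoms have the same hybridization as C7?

4

C7 is sp (two π bonds).
C1: sp2
C2: sp2
C3: sp3
C4: sp ✓
C5: sp ✓
C6: sp3
C7: sp ✓
C8: sp ✓
C9: sp3
4 carbons are sp.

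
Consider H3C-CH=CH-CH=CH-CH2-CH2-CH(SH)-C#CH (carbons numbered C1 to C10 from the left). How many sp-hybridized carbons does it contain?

2

C1: sp3
C2: sp2
C3: sp2
C4: sp2
C5: sp2
C6: sp3
C7: sp3
C8: sp3
C9: sp ✓
C10: sp ✓
C9, C10 → 2 sp carbons.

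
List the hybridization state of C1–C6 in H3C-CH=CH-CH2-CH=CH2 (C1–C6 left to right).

C1 sp3, C2 sp2, C3 sp2, C4 sp3, C5 sp2, C6 sp2

C1: 4 σ bonds; 4 regions of electron density → sp3.
C2 — 3 σ bonds, plus one π bond. Steric number 3, so sp2.
C3: 3 σ bonds, plus one π bond; 3 regions of electron density → sp2.
C4 — 4 σ bonds. Steric number 4, so sp3.
C5 carries 3 σ bonds, plus one π bond, giving a steric number of 3, so it is sp2.
C6 (3 σ bonds, plus one π bond) has steric number 3: sp2.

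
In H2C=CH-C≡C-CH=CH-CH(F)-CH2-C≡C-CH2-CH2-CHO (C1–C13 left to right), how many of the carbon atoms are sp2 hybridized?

5

C1: sp2 ✓
C2: sp2 ✓
C3: sp
C4: sp
C5: sp2 ✓
C6: sp2 ✓
C7: sp3
C8: sp3
C9: sp
C10: sp
C11: sp3
C12: sp3
C13: sp2 ✓
C1, C2, C5, C6, C13 → 5 sp2 carbons.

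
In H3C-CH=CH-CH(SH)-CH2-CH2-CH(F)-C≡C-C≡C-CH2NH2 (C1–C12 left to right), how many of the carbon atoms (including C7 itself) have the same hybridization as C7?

6

C7 is sp3 (only σ bonds).
C1: sp3 ✓
C2: sp2
C3: sp2
C4: sp3 ✓
C5: sp3 ✓
C6: sp3 ✓
C7: sp3 ✓
C8: sp
C9: sp
C10: sp
C11: sp
C12: sp3 ✓
6 carbons are sp3.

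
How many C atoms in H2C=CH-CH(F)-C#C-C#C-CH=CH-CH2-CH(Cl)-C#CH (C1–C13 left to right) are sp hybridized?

6

C1: sp2
C2: sp2
C3: sp3
C4: sp ✓
C5: sp ✓
C6: sp ✓
C7: sp ✓
C8: sp2
C9: sp2
C10: sp3
C11: sp3
C12: sp ✓
C13: sp ✓
C4, C5, C6, C7, C12, C13 → 6 sp carbons.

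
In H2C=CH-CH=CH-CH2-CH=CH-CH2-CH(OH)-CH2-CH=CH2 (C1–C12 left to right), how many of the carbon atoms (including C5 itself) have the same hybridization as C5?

4

C5 is sp3 (only σ bonds).
C1: sp2
C2: sp2
C3: sp2
C4: sp2
C5: sp3 ✓
C6: sp2
C7: sp2
C8: sp3 ✓
C9: sp3 ✓
C10: sp3 ✓
C11: sp2
C12: sp2
4 carbons are sp3.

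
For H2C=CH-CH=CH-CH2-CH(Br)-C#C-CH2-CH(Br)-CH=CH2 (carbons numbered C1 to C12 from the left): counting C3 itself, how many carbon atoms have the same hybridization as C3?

6

C3 is sp2 (one π bond).
C1: sp2 ✓
C2: sp2 ✓
C3: sp2 ✓
C4: sp2 ✓
C5: sp3
C6: sp3
C7: sp
C8: sp
C9: sp3
C10: sp3
C11: sp2 ✓
C12: sp2 ✓
6 carbons are sp2.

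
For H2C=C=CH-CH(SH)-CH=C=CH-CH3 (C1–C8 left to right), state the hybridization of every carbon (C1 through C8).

C1 sp2, C2 sp, C3 sp2, C4 sp3, C5 sp2, C6 sp, C7 sp2, C8 sp3

C1 is sp2: 3 σ bonds, plus one π bond, 3 electron-density regions.
C2: 2 σ bonds, plus two π bonds; 2 regions of electron density → sp.
C3 — 3 σ bonds, plus one π bond. Steric number 3, so sp2.
C4 has 4 σ bonds: steric number 4 → sp3.
C5 has 3 σ bonds, plus one π bond: steric number 3 → sp2.
C6 is sp: 2 σ bonds, plus two π bonds, 2 electron-density regions.
C7 is sp2: 3 σ bonds, plus one π bond, 3 electron-density regions.
C8: 4 σ bonds; 4 regions of electron density → sp3.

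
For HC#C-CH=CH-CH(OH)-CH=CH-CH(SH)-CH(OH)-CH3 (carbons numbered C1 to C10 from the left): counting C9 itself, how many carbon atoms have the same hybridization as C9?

C9 is sp3 (only σ bonds).
C1: sp
C2: sp
C3: sp2
C4: sp2
C5: sp3 ✓
C6: sp2
C7: sp2
C8: sp3 ✓
C9: sp3 ✓
C10: sp3 ✓
4 carbons are sp3.

4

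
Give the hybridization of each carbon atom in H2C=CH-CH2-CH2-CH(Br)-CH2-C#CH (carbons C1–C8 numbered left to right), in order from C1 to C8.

C1 — 3 σ bonds, plus one π bond. Steric number 3, so sp2.
C2 has 3 σ bonds, plus one π bond: steric number 3 → sp2.
C3 is sp3: 4 σ bonds, 4 electron-density regions.
C4 is sp3: 4 σ bonds, 4 electron-density regions.
C5: 4 σ bonds — 4 electron domains, sp3.
C6 — 4 σ bonds. Steric number 4, so sp3.
C7 is sp: 2 σ bonds, plus two π bonds, 2 electron-density regions.
C8 — 2 σ bonds, plus two π bonds. Steric number 2, so sp.

C1 sp2, C2 sp2, C3 sp3, C4 sp3, C5 sp3, C6 sp3, C7 sp, C8 sp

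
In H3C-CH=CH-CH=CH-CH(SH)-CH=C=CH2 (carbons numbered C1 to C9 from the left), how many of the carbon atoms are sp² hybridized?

6

C1: sp3
C2: sp2 ✓
C3: sp2 ✓
C4: sp2 ✓
C5: sp2 ✓
C6: sp3
C7: sp2 ✓
C8: sp
C9: sp2 ✓
C2, C3, C4, C5, C7, C9 → 6 sp2 carbons.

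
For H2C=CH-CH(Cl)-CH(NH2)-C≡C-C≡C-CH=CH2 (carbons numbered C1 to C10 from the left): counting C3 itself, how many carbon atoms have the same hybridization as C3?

2

C3 is sp3 (only σ bonds).
C1: sp2
C2: sp2
C3: sp3 ✓
C4: sp3 ✓
C5: sp
C6: sp
C7: sp
C8: sp
C9: sp2
C10: sp2
2 carbons are sp3.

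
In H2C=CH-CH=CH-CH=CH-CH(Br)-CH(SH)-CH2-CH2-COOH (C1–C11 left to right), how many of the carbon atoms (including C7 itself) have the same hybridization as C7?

C7 is sp3 (only σ bonds).
C1: sp2
C2: sp2
C3: sp2
C4: sp2
C5: sp2
C6: sp2
C7: sp3 ✓
C8: sp3 ✓
C9: sp3 ✓
C10: sp3 ✓
C11: sp2
4 carbons are sp3.

4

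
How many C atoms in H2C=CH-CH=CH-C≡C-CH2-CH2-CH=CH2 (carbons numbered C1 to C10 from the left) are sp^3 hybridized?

C1: sp2
C2: sp2
C3: sp2
C4: sp2
C5: sp
C6: sp
C7: sp3 ✓
C8: sp3 ✓
C9: sp2
C10: sp2
C7, C8 → 2 sp3 carbons.

2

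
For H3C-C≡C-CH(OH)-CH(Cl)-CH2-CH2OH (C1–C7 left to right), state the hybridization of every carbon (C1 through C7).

C1 sp3, C2 sp, C3 sp, C4 sp3, C5 sp3, C6 sp3, C7 sp3

C1: 4 σ bonds — 4 electron domains, sp3.
C2 (2 σ bonds, plus two π bonds) has steric number 2: sp.
C3 — 2 σ bonds, plus two π bonds. Steric number 2, so sp.
C4 is sp3: 4 σ bonds, 4 electron-density regions.
C5 — 4 σ bonds. Steric number 4, so sp3.
C6 — 4 σ bonds. Steric number 4, so sp3.
C7 (4 σ bonds) has steric number 4: sp3.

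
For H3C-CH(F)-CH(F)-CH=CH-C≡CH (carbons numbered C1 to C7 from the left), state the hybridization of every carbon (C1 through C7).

C1 — 4 σ bonds. Steric number 4, so sp3.
C2: 4 σ bonds; 4 regions of electron density → sp3.
C3: 4 σ bonds — 4 electron domains, sp3.
C4: 3 σ bonds, plus one π bond — 3 electron domains, sp2.
C5: 3 σ bonds, plus one π bond — 3 electron domains, sp2.
C6: 2 σ bonds, plus two π bonds — 2 electron domains, sp.
C7 has 2 σ bonds, plus two π bonds: steric number 2 → sp.

C1 sp3, C2 sp3, C3 sp3, C4 sp2, C5 sp2, C6 sp, C7 sp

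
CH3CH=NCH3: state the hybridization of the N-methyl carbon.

sp³

The N-methyl carbon carries 4 σ bonds, giving a steric number of 4, so it is sp3.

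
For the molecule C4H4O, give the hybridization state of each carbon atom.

Each carbon atom: 3 σ bonds, plus one π bond; 3 regions of electron density → sp2.

sp^2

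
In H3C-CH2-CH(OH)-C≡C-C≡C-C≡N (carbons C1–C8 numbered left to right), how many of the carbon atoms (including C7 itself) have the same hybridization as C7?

C7 is sp (two π bonds).
C1: sp3
C2: sp3
C3: sp3
C4: sp ✓
C5: sp ✓
C6: sp ✓
C7: sp ✓
C8: sp ✓
5 carbons are sp.

5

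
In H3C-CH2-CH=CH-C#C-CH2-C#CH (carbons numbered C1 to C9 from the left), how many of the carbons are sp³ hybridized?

3

C1: sp3 ✓
C2: sp3 ✓
C3: sp2
C4: sp2
C5: sp
C6: sp
C7: sp3 ✓
C8: sp
C9: sp
C1, C2, C7 → 3 sp3 carbons.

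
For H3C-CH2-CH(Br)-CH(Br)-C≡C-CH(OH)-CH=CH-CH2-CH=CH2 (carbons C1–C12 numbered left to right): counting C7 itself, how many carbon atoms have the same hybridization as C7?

C7 is sp3 (only σ bonds).
C1: sp3 ✓
C2: sp3 ✓
C3: sp3 ✓
C4: sp3 ✓
C5: sp
C6: sp
C7: sp3 ✓
C8: sp2
C9: sp2
C10: sp3 ✓
C11: sp2
C12: sp2
6 carbons are sp3.

6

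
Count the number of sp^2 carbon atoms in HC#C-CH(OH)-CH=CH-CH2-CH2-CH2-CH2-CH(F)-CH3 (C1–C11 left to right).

C1: sp
C2: sp
C3: sp3
C4: sp2 ✓
C5: sp2 ✓
C6: sp3
C7: sp3
C8: sp3
C9: sp3
C10: sp3
C11: sp3
C4, C5 → 2 sp2 carbons.

2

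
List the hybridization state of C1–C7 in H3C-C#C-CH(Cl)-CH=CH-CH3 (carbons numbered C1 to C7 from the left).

C1 has 4 σ bonds: steric number 4 → sp3.
C2 has 2 σ bonds, plus two π bonds: steric number 2 → sp.
C3 (2 σ bonds, plus two π bonds) has steric number 2: sp.
C4 — 4 σ bonds. Steric number 4, so sp3.
C5 — 3 σ bonds, plus one π bond. Steric number 3, so sp2.
C6: 3 σ bonds, plus one π bond; 3 regions of electron density → sp2.
C7 — 4 σ bonds. Steric number 4, so sp3.

C1 sp3, C2 sp, C3 sp, C4 sp3, C5 sp2, C6 sp2, C7 sp3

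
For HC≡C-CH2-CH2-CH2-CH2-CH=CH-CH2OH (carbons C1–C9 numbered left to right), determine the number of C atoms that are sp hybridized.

C1: sp ✓
C2: sp ✓
C3: sp3
C4: sp3
C5: sp3
C6: sp3
C7: sp2
C8: sp2
C9: sp3
C1, C2 → 2 sp carbons.

2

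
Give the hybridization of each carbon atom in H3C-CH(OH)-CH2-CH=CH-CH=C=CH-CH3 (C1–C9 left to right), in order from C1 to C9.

C1 sp3, C2 sp3, C3 sp3, C4 sp2, C5 sp2, C6 sp2, C7 sp, C8 sp2, C9 sp3

C1: 4 σ bonds; 4 regions of electron density → sp3.
C2 carries 4 σ bonds, giving a steric number of 4, so it is sp3.
C3 — 4 σ bonds. Steric number 4, so sp3.
C4 is sp2: 3 σ bonds, plus one π bond, 3 electron-density regions.
C5 is sp2: 3 σ bonds, plus one π bond, 3 electron-density regions.
C6 — 3 σ bonds, plus one π bond. Steric number 3, so sp2.
C7 carries 2 σ bonds, plus two π bonds, giving a steric number of 2, so it is sp.
C8 is sp2: 3 σ bonds, plus one π bond, 3 electron-density regions.
C9 is sp3: 4 σ bonds, 4 electron-density regions.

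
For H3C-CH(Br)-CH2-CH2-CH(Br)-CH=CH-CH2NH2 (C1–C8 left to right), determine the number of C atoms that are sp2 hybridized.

C1: sp3
C2: sp3
C3: sp3
C4: sp3
C5: sp3
C6: sp2 ✓
C7: sp2 ✓
C8: sp3
C6, C7 → 2 sp2 carbons.

2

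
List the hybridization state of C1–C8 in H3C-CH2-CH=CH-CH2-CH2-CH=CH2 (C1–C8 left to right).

C1 sp3, C2 sp3, C3 sp2, C4 sp2, C5 sp3, C6 sp3, C7 sp2, C8 sp2

C1 has 4 σ bonds: steric number 4 → sp3.
C2: 4 σ bonds — 4 electron domains, sp3.
C3 is sp2: 3 σ bonds, plus one π bond, 3 electron-density regions.
C4 — 3 σ bonds, plus one π bond. Steric number 3, so sp2.
C5: 4 σ bonds — 4 electron domains, sp3.
C6 (4 σ bonds) has steric number 4: sp3.
C7 (3 σ bonds, plus one π bond) has steric number 3: sp2.
C8 (3 σ bonds, plus one π bond) has steric number 3: sp2.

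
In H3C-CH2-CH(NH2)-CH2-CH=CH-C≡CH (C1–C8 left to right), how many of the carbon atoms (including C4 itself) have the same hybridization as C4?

C4 is sp3 (only σ bonds).
C1: sp3 ✓
C2: sp3 ✓
C3: sp3 ✓
C4: sp3 ✓
C5: sp2
C6: sp2
C7: sp
C8: sp
4 carbons are sp3.

4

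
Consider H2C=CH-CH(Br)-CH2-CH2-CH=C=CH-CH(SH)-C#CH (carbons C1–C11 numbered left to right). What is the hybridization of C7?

sp

C7 has 2 σ bonds, plus two π bonds: steric number 2 → sp.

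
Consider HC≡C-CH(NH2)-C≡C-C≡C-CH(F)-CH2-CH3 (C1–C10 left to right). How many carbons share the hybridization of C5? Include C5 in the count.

C5 is sp (two π bonds).
C1: sp ✓
C2: sp ✓
C3: sp3
C4: sp ✓
C5: sp ✓
C6: sp ✓
C7: sp ✓
C8: sp3
C9: sp3
C10: sp3
6 carbons are sp.

6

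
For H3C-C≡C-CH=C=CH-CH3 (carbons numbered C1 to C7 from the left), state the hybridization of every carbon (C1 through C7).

C1: 4 σ bonds; 4 regions of electron density → sp3.
C2: 2 σ bonds, plus two π bonds — 2 electron domains, sp.
C3 — 2 σ bonds, plus two π bonds. Steric number 2, so sp.
C4 carries 3 σ bonds, plus one π bond, giving a steric number of 3, so it is sp2.
C5 — 2 σ bonds, plus two π bonds. Steric number 2, so sp.
C6: 3 σ bonds, plus one π bond; 3 regions of electron density → sp2.
C7: 4 σ bonds; 4 regions of electron density → sp3.

C1 sp3, C2 sp, C3 sp, C4 sp2, C5 sp, C6 sp2, C7 sp3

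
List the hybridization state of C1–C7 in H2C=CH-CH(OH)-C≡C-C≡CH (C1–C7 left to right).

C1 sp2, C2 sp2, C3 sp3, C4 sp, C5 sp, C6 sp, C7 sp

C1 carries 3 σ bonds, plus one π bond, giving a steric number of 3, so it is sp2.
C2 — 3 σ bonds, plus one π bond. Steric number 3, so sp2.
C3 is sp3: 4 σ bonds, 4 electron-density regions.
C4 (2 σ bonds, plus two π bonds) has steric number 2: sp.
C5: 2 σ bonds, plus two π bonds; 2 regions of electron density → sp.
C6: 2 σ bonds, plus two π bonds; 2 regions of electron density → sp.
C7 carries 2 σ bonds, plus two π bonds, giving a steric number of 2, so it is sp.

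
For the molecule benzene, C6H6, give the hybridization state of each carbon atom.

Every ring carbon has three σ bonds and contributes one p electron to the aromatic π system.

sp²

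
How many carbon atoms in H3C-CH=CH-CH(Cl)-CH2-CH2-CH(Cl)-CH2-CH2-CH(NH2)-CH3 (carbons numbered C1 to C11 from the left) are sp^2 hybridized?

C1: sp3
C2: sp2 ✓
C3: sp2 ✓
C4: sp3
C5: sp3
C6: sp3
C7: sp3
C8: sp3
C9: sp3
C10: sp3
C11: sp3
C2, C3 → 2 sp2 carbons.

2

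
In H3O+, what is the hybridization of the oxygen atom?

Three σ bonds + one lone pair = steric number 4 → sp3.

sp3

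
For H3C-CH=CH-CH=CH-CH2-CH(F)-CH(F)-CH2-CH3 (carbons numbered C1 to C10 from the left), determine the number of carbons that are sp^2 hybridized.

C1: sp3
C2: sp2 ✓
C3: sp2 ✓
C4: sp2 ✓
C5: sp2 ✓
C6: sp3
C7: sp3
C8: sp3
C9: sp3
C10: sp3
C2, C3, C4, C5 → 4 sp2 carbons.

4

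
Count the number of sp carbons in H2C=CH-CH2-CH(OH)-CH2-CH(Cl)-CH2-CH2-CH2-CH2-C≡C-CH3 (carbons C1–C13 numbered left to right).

C1: sp2
C2: sp2
C3: sp3
C4: sp3
C5: sp3
C6: sp3
C7: sp3
C8: sp3
C9: sp3
C10: sp3
C11: sp ✓
C12: sp ✓
C13: sp3
C11, C12 → 2 sp carbons.

2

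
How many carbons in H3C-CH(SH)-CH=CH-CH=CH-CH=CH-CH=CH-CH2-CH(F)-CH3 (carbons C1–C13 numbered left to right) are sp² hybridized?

8

C1: sp3
C2: sp3
C3: sp2 ✓
C4: sp2 ✓
C5: sp2 ✓
C6: sp2 ✓
C7: sp2 ✓
C8: sp2 ✓
C9: sp2 ✓
C10: sp2 ✓
C11: sp3
C12: sp3
C13: sp3
C3, C4, C5, C6, C7, C8, C9, C10 → 8 sp2 carbons.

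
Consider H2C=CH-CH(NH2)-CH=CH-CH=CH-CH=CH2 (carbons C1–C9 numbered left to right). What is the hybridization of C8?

C8 has 3 σ bonds, plus one π bond: steric number 3 → sp2.

sp^2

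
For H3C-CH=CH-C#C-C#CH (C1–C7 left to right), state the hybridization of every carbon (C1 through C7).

C1 sp3, C2 sp2, C3 sp2, C4 sp, C5 sp, C6 sp, C7 sp

C1 (4 σ bonds) has steric number 4: sp3.
C2 is sp2: 3 σ bonds, plus one π bond, 3 electron-density regions.
C3 — 3 σ bonds, plus one π bond. Steric number 3, so sp2.
C4 has 2 σ bonds, plus two π bonds: steric number 2 → sp.
C5 has 2 σ bonds, plus two π bonds: steric number 2 → sp.
C6 — 2 σ bonds, plus two π bonds. Steric number 2, so sp.
C7 carries 2 σ bonds, plus two π bonds, giving a steric number of 2, so it is sp.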